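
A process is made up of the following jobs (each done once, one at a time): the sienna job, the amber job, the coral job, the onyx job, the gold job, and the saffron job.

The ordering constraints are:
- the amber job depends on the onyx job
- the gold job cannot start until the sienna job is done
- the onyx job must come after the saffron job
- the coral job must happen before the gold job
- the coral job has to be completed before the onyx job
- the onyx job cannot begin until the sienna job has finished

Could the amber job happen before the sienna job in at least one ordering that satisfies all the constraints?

No

There is a dependency chain the sienna job → the onyx job → the amber job, so the amber job always comes after the sienna job.
Hence the amber job can never be scheduled before the sienna job.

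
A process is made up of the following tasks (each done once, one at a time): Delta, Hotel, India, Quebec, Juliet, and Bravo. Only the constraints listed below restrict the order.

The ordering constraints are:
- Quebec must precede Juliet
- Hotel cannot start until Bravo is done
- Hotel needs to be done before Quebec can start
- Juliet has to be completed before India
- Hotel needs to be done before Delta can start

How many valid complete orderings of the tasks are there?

4

Bravo is the only task with nothing required before it, so every ordering starts there.
Enumerating by repeatedly choosing an available task (one whose prerequisites are all placed) gives 4 distinct complete orderings.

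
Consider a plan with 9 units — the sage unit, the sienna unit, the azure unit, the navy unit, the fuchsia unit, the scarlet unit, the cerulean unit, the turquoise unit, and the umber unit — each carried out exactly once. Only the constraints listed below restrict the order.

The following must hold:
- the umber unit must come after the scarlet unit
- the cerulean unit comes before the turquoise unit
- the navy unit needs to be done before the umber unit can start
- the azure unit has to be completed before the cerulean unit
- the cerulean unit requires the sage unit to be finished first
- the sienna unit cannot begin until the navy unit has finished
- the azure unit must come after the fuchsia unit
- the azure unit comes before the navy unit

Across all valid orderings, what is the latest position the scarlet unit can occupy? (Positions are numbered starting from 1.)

8

The only unit forced after the scarlet unit (directly or by a chain) is the umber unit.
With 1 mandatory successor out of 9 units total, the latest slot for the scarlet unit is 9−1 = 8, and it's reachable by doing all non-successors before the scarlet unit.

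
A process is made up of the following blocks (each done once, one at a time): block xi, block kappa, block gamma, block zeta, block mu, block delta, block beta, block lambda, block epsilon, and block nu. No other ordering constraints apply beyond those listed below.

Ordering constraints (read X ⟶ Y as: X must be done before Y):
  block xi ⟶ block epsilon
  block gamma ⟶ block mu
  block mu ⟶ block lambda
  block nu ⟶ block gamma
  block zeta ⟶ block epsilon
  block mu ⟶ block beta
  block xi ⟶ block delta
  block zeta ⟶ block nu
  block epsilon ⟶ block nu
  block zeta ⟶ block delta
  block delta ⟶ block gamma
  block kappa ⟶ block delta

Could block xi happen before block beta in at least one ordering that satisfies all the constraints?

Yes

Every valid ordering already has block xi before block beta (the constraints require it), so in particular at least one does.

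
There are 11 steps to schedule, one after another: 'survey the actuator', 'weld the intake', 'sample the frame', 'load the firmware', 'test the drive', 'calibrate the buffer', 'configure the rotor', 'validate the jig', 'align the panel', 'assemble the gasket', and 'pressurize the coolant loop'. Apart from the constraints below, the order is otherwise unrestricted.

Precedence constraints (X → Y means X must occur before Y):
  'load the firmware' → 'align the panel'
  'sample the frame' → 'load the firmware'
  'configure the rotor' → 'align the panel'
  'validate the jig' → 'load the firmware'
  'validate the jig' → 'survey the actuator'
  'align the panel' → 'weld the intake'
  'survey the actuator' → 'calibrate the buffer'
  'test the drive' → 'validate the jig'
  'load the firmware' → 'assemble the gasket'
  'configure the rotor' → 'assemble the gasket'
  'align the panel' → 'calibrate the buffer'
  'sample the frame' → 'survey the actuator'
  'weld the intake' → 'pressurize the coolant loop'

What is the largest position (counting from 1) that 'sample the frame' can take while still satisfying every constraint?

The steps that are forced after 'sample the frame', directly or by a chain of constraints, are 'survey the actuator', 'weld the intake', 'load the firmware', 'calibrate the buffer', 'align the panel', 'assemble the gasket', 'pressurize the coolant loop'. That's 7 steps.
With 7 mandatory successors out of 11 steps total, the latest slot for 'sample the frame' is 11−7 = 4, and it's reachable by doing all non-successors before 'sample the frame'.

4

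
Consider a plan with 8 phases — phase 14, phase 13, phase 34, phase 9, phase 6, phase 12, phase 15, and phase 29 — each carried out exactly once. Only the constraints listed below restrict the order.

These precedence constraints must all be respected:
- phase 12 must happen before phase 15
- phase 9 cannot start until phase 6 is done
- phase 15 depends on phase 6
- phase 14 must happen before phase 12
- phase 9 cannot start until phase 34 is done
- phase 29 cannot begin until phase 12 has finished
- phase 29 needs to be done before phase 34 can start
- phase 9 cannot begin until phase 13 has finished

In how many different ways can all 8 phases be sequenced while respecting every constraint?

The phases with no prerequisites are phase 14, phase 13, phase 6; any of them can be placed first.
Enumerating by repeatedly choosing an available phase (one whose prerequisites are all placed) gives 114 distinct complete orderings.

114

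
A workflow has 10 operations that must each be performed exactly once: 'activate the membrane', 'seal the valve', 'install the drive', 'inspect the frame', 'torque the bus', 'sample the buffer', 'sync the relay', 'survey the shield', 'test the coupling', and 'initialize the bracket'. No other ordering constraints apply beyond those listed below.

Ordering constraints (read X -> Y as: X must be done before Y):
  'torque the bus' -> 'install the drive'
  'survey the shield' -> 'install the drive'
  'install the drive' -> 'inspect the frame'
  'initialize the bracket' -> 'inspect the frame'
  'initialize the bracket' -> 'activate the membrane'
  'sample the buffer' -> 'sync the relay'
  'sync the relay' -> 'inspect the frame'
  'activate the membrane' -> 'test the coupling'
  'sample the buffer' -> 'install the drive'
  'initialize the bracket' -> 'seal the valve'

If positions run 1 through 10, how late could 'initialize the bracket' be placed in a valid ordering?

Following every chain forward from 'initialize the bracket', the operations that must come later are 'activate the membrane', 'seal the valve', 'inspect the frame', 'test the coupling' — 4 of them.
So at least 4 operations follow 'initialize the bracket', putting 'initialize the bracket' no later than position 6. That position is achievable by scheduling everything else first.

6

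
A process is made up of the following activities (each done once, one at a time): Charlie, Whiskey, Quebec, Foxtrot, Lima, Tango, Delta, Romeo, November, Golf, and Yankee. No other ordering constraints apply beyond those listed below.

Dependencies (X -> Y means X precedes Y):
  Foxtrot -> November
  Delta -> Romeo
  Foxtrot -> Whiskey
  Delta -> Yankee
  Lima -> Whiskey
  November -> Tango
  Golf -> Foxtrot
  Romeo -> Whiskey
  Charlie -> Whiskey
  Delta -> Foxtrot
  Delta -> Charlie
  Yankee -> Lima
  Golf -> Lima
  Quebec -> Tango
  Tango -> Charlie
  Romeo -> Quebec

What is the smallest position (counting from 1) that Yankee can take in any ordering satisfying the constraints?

2

The only activity forced before Yankee (directly or transitively) is Delta.
So at minimum 1 activity comes before Yankee, putting Yankee no earlier than position 2. That position is achievable by scheduling exactly that predecessor first.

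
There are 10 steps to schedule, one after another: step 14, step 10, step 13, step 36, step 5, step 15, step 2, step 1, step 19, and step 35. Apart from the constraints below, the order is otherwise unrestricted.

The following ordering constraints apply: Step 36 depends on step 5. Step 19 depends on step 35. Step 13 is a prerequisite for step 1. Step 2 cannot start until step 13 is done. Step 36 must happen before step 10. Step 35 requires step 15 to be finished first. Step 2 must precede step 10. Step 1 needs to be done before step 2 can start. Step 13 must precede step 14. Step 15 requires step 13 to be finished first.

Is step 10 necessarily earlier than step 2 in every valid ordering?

The constraints actually force step 2 before step 10 (via step 2 → step 10), not the other way around.
So step 10 never precedes step 2.

No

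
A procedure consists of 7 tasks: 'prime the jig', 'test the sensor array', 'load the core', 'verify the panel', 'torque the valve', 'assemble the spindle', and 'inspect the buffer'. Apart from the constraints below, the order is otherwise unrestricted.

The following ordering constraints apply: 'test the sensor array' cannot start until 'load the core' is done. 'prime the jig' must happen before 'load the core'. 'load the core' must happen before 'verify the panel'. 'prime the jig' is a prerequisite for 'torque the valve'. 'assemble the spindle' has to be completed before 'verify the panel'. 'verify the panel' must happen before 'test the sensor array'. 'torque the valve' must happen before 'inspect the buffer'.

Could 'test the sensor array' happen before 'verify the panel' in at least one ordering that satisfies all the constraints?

No

Following 'verify the panel' → 'test the sensor array', 'verify the panel' must precede 'test the sensor array' in every valid ordering.
Hence 'test the sensor array' can never be scheduled before 'verify the panel'.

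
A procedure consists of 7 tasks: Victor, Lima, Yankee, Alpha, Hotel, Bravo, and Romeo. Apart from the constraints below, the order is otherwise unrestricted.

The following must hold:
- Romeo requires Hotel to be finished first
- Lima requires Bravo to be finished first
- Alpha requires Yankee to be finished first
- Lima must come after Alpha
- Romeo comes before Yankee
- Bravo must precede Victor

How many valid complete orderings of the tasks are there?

20

2 tasks have no prerequisites (Hotel, Bravo), so any of them could come first.
Systematically extending each partial ordering one task at a time and counting, there are 20 complete orderings.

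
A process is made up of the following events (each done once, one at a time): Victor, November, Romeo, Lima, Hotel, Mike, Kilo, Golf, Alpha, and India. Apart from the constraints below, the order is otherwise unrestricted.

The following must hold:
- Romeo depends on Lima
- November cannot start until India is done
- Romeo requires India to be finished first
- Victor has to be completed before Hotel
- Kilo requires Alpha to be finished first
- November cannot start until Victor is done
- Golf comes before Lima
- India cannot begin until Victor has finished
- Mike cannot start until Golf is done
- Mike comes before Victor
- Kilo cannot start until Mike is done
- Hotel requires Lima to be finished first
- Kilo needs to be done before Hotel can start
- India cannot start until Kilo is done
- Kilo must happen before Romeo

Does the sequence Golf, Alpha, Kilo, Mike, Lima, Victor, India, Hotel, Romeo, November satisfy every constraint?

Here Mike comes after Kilo.
Since Mike is required before Kilo, the ordering is invalid.

No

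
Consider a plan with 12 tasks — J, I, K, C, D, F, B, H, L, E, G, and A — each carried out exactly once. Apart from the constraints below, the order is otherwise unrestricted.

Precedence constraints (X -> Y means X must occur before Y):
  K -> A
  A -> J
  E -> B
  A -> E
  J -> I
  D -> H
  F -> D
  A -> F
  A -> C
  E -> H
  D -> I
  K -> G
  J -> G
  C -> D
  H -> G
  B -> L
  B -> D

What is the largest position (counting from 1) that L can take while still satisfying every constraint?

12

No constraint forces any task after L, so it can be placed last, in position 12.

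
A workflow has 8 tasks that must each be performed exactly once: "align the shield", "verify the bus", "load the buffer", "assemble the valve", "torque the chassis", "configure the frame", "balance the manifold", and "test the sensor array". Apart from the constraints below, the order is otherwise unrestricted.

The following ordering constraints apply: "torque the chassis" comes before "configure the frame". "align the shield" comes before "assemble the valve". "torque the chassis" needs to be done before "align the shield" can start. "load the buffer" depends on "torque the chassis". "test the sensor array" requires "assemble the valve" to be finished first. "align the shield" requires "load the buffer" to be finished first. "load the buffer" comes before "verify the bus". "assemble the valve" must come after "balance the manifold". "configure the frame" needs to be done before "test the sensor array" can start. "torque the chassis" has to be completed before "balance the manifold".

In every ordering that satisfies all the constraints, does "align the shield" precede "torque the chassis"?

No

The constraints actually force "torque the chassis" before "align the shield" (via "torque the chassis" → "align the shield"), not the other way around.
So "align the shield" never precedes "torque the chassis".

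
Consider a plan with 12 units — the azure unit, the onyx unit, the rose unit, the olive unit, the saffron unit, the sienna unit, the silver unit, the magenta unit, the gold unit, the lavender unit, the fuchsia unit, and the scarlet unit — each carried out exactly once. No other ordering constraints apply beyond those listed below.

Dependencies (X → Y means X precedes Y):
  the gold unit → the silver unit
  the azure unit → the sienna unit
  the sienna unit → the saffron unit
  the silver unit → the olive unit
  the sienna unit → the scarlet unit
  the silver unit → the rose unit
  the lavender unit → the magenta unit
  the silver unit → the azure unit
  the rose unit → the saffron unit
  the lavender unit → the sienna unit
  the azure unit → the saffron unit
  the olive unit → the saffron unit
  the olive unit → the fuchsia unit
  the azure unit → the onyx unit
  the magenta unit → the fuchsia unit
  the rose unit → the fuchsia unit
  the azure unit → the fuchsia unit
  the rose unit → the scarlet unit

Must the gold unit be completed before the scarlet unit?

Yes

Chaining the stated constraints: the gold unit → the silver unit → the rose unit → the scarlet unit.
That forces the gold unit before the scarlet unit in every valid schedule.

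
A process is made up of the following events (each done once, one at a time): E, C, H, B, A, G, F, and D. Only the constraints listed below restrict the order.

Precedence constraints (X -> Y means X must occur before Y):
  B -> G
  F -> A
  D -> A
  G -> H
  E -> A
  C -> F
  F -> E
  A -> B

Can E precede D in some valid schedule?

Yes

No chain of constraints runs from D to E, so D is not required to come first.
So a valid ordering placing E earlier than D exists.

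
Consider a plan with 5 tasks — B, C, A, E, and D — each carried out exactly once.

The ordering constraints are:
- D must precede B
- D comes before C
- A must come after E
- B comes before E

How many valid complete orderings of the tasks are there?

D is the only task with nothing required before it, so every ordering starts there.
Counting all ways to extend the partial order to a total order gives 4.

4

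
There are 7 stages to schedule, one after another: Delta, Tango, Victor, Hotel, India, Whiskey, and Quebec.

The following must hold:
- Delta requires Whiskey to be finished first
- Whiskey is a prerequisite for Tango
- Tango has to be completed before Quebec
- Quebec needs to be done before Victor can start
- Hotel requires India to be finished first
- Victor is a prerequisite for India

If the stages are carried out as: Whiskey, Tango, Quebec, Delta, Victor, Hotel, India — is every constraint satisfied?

Here India comes after Hotel.
But one of the constraints requires India before Hotel, so this ordering violates it.

No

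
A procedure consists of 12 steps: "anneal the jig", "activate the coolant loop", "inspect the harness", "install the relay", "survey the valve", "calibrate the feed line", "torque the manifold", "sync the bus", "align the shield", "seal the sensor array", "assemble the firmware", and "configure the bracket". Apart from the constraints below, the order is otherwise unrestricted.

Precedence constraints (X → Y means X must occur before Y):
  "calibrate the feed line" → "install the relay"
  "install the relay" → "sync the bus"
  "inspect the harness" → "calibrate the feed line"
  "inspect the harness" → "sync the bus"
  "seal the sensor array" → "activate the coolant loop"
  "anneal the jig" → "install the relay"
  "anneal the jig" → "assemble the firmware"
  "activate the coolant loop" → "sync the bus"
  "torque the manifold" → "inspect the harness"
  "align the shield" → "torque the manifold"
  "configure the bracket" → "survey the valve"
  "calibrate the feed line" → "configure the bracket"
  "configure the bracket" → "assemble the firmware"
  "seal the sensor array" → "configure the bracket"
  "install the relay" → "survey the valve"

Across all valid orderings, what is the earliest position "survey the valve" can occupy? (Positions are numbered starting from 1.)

9

Working backwards through the constraints from "survey the valve", its full set of required predecessors is "anneal the jig", "inspect the harness", "install the relay", "calibrate the feed line", "torque the manifold", "align the shield", "seal the sensor array", "configure the bracket" — 8 of them.
With 8 mandatory predecessors, the earliest "survey the valve" can sit is position 8+1 = 9, and placing just those 8 first achieves it.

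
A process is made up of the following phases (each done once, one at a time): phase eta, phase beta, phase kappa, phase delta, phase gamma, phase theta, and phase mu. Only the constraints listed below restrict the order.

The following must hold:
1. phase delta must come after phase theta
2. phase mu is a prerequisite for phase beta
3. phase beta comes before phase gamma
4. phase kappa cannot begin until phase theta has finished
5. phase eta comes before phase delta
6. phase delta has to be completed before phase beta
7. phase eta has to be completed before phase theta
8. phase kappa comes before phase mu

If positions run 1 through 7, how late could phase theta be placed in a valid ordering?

2

Every phase that must follow phase theta has to come after it. Tracing all chains starting from phase theta, those phases are: phase beta, phase kappa, phase delta, phase gamma, phase mu — 5 in total.
With 5 mandatory successors out of 7 phases total, the latest slot for phase theta is 7−5 = 2, and it's reachable by doing all non-successors before phase theta.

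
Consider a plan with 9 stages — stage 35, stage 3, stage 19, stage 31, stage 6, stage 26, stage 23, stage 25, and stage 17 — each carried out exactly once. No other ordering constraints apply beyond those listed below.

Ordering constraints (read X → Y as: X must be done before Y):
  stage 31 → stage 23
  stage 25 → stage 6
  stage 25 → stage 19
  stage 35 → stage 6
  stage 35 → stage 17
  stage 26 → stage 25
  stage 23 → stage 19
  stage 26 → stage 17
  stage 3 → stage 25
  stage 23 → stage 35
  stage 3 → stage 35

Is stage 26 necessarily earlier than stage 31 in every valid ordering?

No chain of constraints connects stage 26 to stage 31 in either direction.
So stage 26 can come before stage 31 or after — it is not forced.

No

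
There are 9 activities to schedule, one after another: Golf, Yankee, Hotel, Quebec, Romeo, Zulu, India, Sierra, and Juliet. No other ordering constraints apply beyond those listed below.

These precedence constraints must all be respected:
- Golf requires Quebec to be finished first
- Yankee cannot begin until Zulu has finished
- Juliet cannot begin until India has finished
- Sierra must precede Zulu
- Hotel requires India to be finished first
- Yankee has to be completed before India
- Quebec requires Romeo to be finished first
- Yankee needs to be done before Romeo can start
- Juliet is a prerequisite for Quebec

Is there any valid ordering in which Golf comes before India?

Following India → Juliet → Quebec → Golf, India must precede Golf in every valid ordering.
So no valid ordering can have Golf before India.

No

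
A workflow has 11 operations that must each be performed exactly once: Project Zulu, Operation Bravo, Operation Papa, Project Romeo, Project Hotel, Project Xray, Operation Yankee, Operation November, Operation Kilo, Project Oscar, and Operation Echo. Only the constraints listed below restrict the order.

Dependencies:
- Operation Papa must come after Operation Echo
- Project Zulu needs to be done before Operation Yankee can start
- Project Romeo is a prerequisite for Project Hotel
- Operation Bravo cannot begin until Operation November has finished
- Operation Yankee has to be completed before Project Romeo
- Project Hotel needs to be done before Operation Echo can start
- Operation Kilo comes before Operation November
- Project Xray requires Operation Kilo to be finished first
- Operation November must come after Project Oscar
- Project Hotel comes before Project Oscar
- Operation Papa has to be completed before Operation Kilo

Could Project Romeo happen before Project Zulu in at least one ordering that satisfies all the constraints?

The constraints give a chain Project Zulu → Operation Yankee → Project Romeo, which forces Project Zulu before Project Romeo.
Hence Project Romeo can never be scheduled before Project Zulu.

No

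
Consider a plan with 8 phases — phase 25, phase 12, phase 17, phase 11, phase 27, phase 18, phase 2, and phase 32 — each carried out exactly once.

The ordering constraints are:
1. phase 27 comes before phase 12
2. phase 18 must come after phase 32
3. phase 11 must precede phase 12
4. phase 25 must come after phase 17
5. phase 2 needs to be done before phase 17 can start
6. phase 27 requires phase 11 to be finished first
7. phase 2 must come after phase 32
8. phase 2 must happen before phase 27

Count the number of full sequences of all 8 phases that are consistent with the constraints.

148

The phases with no prerequisites are phase 11, phase 32; any of them can be placed first.
Systematically extending each partial ordering one phase at a time and counting, there are 148 complete orderings.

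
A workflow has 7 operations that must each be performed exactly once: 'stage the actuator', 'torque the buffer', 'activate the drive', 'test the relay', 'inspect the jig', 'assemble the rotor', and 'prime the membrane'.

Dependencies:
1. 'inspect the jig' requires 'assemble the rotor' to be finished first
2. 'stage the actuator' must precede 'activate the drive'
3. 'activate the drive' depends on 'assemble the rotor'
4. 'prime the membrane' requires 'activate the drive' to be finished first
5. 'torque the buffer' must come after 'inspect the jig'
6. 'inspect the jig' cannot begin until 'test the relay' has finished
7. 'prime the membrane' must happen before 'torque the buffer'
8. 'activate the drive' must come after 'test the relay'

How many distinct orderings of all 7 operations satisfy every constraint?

3 operations have no prerequisites ('stage the actuator', 'test the relay', 'assemble the rotor'), so any of them could come first.
Systematically extending each partial ordering one operation at a time and counting, there are 20 complete orderings.

20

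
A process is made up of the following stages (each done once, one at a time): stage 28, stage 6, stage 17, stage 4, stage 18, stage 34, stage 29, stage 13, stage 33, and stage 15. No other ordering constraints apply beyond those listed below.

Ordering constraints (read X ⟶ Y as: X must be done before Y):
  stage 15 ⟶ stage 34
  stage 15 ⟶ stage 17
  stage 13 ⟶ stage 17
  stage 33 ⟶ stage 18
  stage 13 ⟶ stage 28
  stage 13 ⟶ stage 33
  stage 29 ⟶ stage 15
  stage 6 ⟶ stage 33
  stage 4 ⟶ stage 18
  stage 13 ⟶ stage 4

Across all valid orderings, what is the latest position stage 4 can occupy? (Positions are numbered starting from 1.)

9

The only stage forced after stage 4 (directly or by a chain) is stage 18.
So at least 1 stage follows stage 4, putting stage 4 no later than position 9. That position is achievable by scheduling everything else first.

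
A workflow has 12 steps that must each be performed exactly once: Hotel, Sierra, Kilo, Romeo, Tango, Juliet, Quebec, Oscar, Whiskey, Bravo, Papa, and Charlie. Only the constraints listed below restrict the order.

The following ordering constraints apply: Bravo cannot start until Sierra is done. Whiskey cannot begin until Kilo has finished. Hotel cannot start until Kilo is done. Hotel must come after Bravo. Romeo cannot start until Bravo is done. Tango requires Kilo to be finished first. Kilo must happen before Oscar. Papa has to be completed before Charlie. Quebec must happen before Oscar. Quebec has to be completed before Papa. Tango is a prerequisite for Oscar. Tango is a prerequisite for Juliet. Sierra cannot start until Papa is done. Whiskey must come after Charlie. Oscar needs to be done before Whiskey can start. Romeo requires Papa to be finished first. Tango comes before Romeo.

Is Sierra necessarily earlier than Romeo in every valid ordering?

Yes

Following the dependencies: Sierra → Bravo → Romeo.
That forces Sierra before Romeo in every valid schedule.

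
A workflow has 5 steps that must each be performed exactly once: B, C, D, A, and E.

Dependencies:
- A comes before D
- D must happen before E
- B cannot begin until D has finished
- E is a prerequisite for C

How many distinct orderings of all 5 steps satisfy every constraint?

A is the only step with nothing required before it, so every ordering starts there.
Enumerating by repeatedly choosing an available step (one whose prerequisites are all placed) gives 3 distinct complete orderings.

3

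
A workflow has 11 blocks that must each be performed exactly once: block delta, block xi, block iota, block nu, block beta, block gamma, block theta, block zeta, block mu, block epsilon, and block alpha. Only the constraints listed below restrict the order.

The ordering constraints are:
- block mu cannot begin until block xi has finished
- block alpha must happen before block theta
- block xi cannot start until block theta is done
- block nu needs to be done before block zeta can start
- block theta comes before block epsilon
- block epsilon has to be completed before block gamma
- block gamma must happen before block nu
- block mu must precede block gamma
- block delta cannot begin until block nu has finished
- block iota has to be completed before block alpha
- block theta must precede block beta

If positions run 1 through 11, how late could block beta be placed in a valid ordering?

Nothing depends on block beta, so it can be the final block, position 11.

11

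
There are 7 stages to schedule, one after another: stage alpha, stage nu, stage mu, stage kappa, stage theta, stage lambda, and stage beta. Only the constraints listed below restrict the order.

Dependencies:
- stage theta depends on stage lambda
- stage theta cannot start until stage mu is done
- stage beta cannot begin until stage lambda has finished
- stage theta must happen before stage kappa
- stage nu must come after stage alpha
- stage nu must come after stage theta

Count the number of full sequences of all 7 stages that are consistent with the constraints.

3 stages have no prerequisites (stage alpha, stage mu, stage lambda), so any of them could come first.
Systematically extending each partial ordering one stage at a time and counting, there are 93 complete orderings.

93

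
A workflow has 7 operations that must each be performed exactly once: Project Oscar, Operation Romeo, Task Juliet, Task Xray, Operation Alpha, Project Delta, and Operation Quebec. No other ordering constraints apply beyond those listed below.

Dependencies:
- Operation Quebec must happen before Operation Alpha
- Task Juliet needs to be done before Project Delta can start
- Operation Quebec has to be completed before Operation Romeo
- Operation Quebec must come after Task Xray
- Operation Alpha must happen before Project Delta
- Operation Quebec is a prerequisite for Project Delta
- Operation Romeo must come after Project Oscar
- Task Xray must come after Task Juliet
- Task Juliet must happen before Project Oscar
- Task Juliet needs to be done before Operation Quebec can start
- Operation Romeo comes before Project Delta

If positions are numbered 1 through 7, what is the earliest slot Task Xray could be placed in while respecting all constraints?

2

Working backwards through the constraints from Task Xray, its only required predecessor is Task Juliet.
With 1 mandatory predecessor, the earliest Task Xray can sit is position 1+1 = 2, and placing just that one first achieves it.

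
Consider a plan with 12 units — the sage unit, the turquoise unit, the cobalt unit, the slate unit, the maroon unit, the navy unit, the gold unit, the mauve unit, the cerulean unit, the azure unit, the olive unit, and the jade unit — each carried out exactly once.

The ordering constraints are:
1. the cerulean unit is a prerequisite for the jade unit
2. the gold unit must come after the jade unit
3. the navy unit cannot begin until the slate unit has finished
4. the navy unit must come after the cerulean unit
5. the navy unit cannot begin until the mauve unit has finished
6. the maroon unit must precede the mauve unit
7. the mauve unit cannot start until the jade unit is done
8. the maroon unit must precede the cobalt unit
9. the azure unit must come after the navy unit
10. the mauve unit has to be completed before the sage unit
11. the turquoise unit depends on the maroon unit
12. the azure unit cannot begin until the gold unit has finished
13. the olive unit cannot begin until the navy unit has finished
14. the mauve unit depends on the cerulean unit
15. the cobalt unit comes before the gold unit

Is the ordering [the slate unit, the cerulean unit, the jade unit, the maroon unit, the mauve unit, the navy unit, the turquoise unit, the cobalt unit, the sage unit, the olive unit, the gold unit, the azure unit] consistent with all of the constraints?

Going through the constraints one by one, each required predecessor appears earlier in the sequence than its dependent — e.g. the jade unit (position 3) is before the gold unit (position 11), as required.

Yes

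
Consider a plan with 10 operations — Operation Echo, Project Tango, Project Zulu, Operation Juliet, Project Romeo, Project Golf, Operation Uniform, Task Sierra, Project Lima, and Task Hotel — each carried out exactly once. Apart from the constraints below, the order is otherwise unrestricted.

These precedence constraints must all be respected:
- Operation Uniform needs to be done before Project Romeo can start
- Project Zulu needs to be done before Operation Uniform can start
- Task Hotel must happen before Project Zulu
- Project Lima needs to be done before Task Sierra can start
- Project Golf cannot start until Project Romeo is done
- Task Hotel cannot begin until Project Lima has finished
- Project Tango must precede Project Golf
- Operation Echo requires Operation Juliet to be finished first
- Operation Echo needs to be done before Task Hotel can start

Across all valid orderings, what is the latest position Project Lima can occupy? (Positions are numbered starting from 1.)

The operations that are forced after Project Lima, directly or by a chain of constraints, are Project Zulu, Project Romeo, Project Golf, Operation Uniform, Task Sierra, Task Hotel. That's 6 operations.
With 6 mandatory successors out of 10 operations total, the latest slot for Project Lima is 10−6 = 4, and it's reachable by doing all non-successors before Project Lima.

4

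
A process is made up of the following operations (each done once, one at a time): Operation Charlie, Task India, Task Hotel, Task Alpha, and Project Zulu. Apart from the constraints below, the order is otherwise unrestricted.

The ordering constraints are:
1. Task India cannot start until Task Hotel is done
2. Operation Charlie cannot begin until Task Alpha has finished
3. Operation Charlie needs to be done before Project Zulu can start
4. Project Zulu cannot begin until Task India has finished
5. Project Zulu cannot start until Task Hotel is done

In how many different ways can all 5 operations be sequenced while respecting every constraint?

6

2 operations have no prerequisites (Task Hotel, Task Alpha), so any of them could come first.
Systematically extending each partial ordering one operation at a time and counting, there are 6 complete orderings.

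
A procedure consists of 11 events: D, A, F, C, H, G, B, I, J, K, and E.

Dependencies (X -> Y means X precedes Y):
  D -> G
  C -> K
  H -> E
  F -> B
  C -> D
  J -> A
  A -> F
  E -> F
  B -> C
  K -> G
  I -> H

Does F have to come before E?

No

There is a chain E → F, which puts E before F.
So F never precedes E.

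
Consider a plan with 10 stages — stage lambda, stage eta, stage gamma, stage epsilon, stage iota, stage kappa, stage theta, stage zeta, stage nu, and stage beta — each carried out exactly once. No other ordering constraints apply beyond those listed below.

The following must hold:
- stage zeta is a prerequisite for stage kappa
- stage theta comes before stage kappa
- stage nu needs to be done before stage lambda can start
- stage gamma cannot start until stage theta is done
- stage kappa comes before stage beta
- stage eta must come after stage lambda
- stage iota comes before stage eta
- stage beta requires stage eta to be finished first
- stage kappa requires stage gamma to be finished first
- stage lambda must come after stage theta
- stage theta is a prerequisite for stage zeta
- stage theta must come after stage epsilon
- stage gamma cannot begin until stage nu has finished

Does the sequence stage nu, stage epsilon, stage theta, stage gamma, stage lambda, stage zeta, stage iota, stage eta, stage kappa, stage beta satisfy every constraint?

Yes

Going through the constraints one by one, each required predecessor appears earlier in the sequence than its dependent — e.g. stage theta (position 3) is before stage kappa (position 9), as required.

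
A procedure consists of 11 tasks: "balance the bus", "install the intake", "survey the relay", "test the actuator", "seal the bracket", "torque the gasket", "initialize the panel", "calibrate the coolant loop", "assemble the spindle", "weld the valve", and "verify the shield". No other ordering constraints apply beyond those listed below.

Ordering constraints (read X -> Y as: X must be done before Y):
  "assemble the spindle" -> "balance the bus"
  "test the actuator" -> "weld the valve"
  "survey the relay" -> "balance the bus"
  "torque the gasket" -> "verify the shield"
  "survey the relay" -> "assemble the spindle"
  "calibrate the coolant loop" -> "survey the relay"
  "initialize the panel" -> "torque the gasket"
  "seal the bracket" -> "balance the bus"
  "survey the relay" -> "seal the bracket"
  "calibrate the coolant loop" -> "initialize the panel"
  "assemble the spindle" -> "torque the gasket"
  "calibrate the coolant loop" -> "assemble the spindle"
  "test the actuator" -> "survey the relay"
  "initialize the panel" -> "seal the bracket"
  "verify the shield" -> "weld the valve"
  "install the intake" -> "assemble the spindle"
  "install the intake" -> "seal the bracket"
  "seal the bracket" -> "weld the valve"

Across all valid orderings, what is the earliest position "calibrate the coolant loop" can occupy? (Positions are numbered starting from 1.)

1

Nothing is required before "calibrate the coolant loop"; it can be the very first task.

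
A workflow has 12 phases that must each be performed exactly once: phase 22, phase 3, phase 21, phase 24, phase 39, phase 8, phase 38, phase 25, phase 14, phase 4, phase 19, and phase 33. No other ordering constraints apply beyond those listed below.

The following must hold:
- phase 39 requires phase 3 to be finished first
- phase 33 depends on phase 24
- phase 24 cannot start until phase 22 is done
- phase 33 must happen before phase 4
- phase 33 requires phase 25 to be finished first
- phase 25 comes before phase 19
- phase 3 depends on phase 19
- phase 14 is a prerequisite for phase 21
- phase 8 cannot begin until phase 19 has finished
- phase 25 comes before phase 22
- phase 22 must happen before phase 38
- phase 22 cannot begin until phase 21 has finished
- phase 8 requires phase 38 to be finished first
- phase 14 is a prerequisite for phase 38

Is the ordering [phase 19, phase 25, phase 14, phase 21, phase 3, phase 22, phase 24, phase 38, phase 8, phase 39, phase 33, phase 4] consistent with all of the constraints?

No

In the proposed order, phase 19 appears before phase 25.
That contradicts the constraint that phase 25 must precede phase 19.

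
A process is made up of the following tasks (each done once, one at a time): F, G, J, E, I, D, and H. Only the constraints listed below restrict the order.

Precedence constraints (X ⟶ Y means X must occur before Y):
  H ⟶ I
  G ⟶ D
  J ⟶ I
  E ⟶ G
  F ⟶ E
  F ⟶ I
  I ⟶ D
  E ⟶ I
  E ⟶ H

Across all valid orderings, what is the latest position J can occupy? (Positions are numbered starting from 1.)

The tasks that are forced after J, directly or by a chain of constraints, are I, D. That's 2 tasks.
So at least 2 tasks follow J, putting J no later than position 5. That position is achievable by scheduling everything else first.

5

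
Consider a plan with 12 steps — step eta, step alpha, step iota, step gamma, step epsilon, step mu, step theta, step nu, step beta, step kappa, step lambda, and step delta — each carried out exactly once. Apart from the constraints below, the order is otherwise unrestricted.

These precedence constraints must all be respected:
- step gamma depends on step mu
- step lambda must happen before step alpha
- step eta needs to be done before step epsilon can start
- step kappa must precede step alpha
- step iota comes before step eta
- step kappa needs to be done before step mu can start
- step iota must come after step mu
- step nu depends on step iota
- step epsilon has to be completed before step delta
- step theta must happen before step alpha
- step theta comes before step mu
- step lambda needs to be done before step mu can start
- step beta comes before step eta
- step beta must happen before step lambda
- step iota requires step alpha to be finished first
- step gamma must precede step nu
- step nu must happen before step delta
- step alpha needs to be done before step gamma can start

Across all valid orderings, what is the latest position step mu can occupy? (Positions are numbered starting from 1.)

Following every chain forward from step mu, the steps that must come later are step eta, step iota, step gamma, step epsilon, step nu, step delta — 6 of them.
With 6 mandatory successors out of 12 steps total, the latest slot for step mu is 12−6 = 6, and it's reachable by doing all non-successors before step mu.

6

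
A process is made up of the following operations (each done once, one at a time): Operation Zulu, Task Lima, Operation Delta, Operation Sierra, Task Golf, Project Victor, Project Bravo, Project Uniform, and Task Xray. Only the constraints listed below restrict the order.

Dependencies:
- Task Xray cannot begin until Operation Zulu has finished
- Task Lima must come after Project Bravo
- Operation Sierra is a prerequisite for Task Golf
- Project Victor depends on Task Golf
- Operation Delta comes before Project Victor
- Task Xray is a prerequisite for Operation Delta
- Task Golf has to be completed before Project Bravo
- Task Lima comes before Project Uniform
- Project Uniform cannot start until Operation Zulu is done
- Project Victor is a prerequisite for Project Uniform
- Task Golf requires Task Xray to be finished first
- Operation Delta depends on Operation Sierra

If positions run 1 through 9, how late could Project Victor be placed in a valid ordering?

8

Following the constraints forward from Project Victor, its only required successor is Project Uniform.
So at least 1 operation follows Project Victor, putting Project Victor no later than position 8. That position is achievable by scheduling everything else first.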